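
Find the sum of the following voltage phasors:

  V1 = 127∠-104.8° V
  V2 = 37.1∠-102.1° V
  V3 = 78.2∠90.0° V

Step 1 — Convert each phasor to rectangular form:
  V1 = 127·(cos(-104.8°) + j·sin(-104.8°)) = -32.44 - j122.8 V
  V2 = 37.1·(cos(-102.1°) + j·sin(-102.1°)) = -7.777 - j36.28 V
  V3 = 78.2·(cos(90.0°) + j·sin(90.0°)) = 0 + j78.2 V
Step 2 — Sum components: V_total = -40.22 - j80.86 V.
Step 3 — Convert to polar: |V_total| = 90.31 V, ∠V_total = -116.4°.

V_total = 90.31∠-116.4° V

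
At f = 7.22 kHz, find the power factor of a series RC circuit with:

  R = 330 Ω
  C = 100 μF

Step 1 — Angular frequency: ω = 2π·f = 2π·7220 = 4.536e+04 rad/s.
Step 2 — Component impedances:
  R: Z = R = 330 Ω
  C: Z = 1/(jωC) = -j/(ω·C) = 0 - j0.2204 Ω
Step 3 — Series combination: Z_total = R + C = 330 - j0.2204 Ω = 330∠-0.0° Ω.
Step 4 — Power factor: PF = cos(φ) = Re(Z)/|Z| = 330/330 = 1.
Step 5 — Type: Im(Z) = -0.2204 ⇒ leading (phase φ = -0.0°).

PF = 1 (leading, φ = -0.0°)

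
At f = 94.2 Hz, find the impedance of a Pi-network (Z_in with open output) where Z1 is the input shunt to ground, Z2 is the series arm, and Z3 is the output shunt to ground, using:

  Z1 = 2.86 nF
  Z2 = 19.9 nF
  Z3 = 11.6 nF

Step 1 — Angular frequency: ω = 2π·f = 2π·94.2 = 591.9 rad/s.
Step 2 — Component impedances:
  Z1: Z = 1/(jωC) = -j/(ω·C) = 0 - j5.907e+05 Ω
  Z2: Z = 1/(jωC) = -j/(ω·C) = 0 - j8.49e+04 Ω
  Z3: Z = 1/(jωC) = -j/(ω·C) = 0 - j1.457e+05 Ω
Step 3 — With open output, the series arm Z2 and the output shunt Z3 appear in series to ground: Z2 + Z3 = 0 - j2.306e+05 Ω.
Step 4 — Parallel with input shunt Z1: Z_in = Z1 || (Z2 + Z3) = 0 - j1.658e+05 Ω = 1.658e+05∠-90.0° Ω.

Z = 0 - j1.658e+05 Ω = 1.658e+05∠-90.0° Ω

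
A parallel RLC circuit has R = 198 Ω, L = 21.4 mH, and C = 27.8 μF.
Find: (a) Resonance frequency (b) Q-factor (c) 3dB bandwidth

Step 1 — Resonance: ω₀ = 1/√(LC) = 1/√(0.0214·2.78e-05) = 1296 rad/s.
Step 2 — f₀ = ω₀/(2π) = 206.3 Hz.
Step 3 — Parallel Q: Q = R/(ω₀L) = 198/(1296·0.0214) = 7.136.
Step 4 — Bandwidth: Δω = ω₀/Q = 181.7 rad/s; BW = Δω/(2π) = 28.91 Hz.

(a) f₀ = 206.3 Hz  (b) Q = 7.136  (c) BW = 28.91 Hz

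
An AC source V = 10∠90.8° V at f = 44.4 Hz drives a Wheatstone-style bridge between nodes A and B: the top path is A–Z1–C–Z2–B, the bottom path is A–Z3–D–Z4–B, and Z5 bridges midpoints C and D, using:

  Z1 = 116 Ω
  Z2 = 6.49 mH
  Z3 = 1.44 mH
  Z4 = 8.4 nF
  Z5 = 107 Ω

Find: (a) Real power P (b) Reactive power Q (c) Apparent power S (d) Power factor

Step 1 — Angular frequency: ω = 2π·f = 2π·44.4 = 279 rad/s.
Step 2 — Component impedances:
  Z1: Z = R = 116 Ω
  Z2: Z = jωL = j·279·0.00649 = 0 + j1.811 Ω
  Z3: Z = jωL = j·279·0.00144 = 0 + j0.4017 Ω
  Z4: Z = 1/(jωC) = -j/(ω·C) = 0 - j4.267e+05 Ω
  Z5: Z = R = 107 Ω
Step 3 — Bridge requires nodal analysis (the Z5 bridge couples midpoints C and D, so the two paths cannot be reduced to a simple series/parallel combination). Setting node B to ground and injecting 1 A at node A, the 3-node admittance system at A, C, D solves to V_A = Z_AB = 55.66 + j1.912 Ω = 55.69∠2.0° Ω.
Step 4 — Source phasor: V = 10∠90.8° V = -0.1396 + j9.999 V.
Step 5 — Current: I = V / Z = 0.003658 + j0.1795 A = 0.1796∠88.8° A.
Step 6 — Complex power: S = V·I* = 1.795 + j0.06164 VA.
Step 7 — Real power: P = Re(S) = 1.795 W.
Step 8 — Reactive power: Q = Im(S) = 0.06164 VAR.
Step 9 — Apparent power: |S| = 1.796 VA.
Step 10 — Power factor: PF = P/|S| = 0.9994 (lagging).

(a) P = 1.795 W  (b) Q = 0.06164 VAR  (c) S = 1.796 VA  (d) PF = 0.9994 (lagging)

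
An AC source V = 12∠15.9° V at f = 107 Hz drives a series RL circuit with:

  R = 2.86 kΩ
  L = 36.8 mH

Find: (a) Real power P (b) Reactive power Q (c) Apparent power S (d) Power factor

Step 1 — Angular frequency: ω = 2π·f = 2π·107 = 672.3 rad/s.
Step 2 — Component impedances:
  R: Z = R = 2860 Ω
  L: Z = jωL = j·672.3·0.0368 = 0 + j24.74 Ω
Step 3 — Series combination: Z_total = R + L = 2860 + j24.74 Ω = 2860∠0.5° Ω.
Step 4 — Source phasor: V = 12∠15.9° V = 11.54 + j3.288 V.
Step 5 — Current: I = V / Z = 0.004045 + j0.001114 A = 0.004196∠15.4° A.
Step 6 — Complex power: S = V·I* = 0.05035 + j0.0004355 VA.
Step 7 — Real power: P = Re(S) = 0.05035 W.
Step 8 — Reactive power: Q = Im(S) = 0.0004355 VAR.
Step 9 — Apparent power: |S| = 0.05035 VA.
Step 10 — Power factor: PF = P/|S| = 1 (lagging).

(a) P = 0.05035 W  (b) Q = 0.0004355 VAR  (c) S = 0.05035 VA  (d) PF = 1 (lagging)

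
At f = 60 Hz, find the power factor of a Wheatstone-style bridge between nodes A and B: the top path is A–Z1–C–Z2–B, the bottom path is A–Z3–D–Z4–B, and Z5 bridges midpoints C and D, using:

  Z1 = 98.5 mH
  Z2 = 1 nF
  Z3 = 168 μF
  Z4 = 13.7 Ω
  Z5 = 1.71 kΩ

Step 1 — Angular frequency: ω = 2π·f = 2π·60 = 377 rad/s.
Step 2 — Component impedances:
  Z1: Z = jωL = j·377·0.0985 = 0 + j37.13 Ω
  Z2: Z = 1/(jωC) = -j/(ω·C) = 0 - j2.653e+06 Ω
  Z3: Z = 1/(jωC) = -j/(ω·C) = 0 - j15.79 Ω
  Z4: Z = R = 13.7 Ω
  Z5: Z = R = 1710 Ω
Step 3 — Bridge requires nodal analysis (the Z5 bridge couples midpoints C and D, so the two paths cannot be reduced to a simple series/parallel combination). Setting node B to ground and injecting 1 A at node A, the 3-node admittance system at A, C, D solves to V_A = Z_AB = 13.85 - j15.79 Ω = 21∠-48.8° Ω.
Step 4 — Power factor: PF = cos(φ) = Re(Z)/|Z| = 13.846/21.001 = 0.6593.
Step 5 — Type: Im(Z) = -15.79 ⇒ leading (phase φ = -48.8°).

PF = 0.6593 (leading, φ = -48.8°)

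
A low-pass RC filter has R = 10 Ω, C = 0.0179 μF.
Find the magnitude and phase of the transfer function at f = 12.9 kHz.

Step 1 — Angular frequency: ω = 2π·1.29e+04 = 8.105e+04 rad/s.
Step 2 — Transfer function: H(jω) = 1/(1 + jωRC).
Step 3 — Denominator: 1 + jωRC = 1 + j·8.105e+04·10·1.79e-08 = 1 + j0.01451.
Step 4 — H = 0.9998 - j0.01451.
Step 5 — Magnitude: |H| = 0.9999 (-0.0 dB); phase: φ = -0.8°.

|H| = 0.9999 (-0.0 dB), φ = -0.8°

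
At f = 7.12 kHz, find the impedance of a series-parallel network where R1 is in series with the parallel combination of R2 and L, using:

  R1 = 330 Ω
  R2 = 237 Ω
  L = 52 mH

Step 1 — Angular frequency: ω = 2π·f = 2π·7120 = 4.474e+04 rad/s.
Step 2 — Component impedances:
  R1: Z = R = 330 Ω
  R2: Z = R = 237 Ω
  L: Z = jωL = j·4.474e+04·0.052 = 0 + j2326 Ω
Step 3 — Parallel branch: R2 || L = 1/(1/R2 + 1/L) = 234.6 + j23.9 Ω.
Step 4 — Series with R1: Z_total = R1 + (R2 || L) = 564.6 + j23.9 Ω = 565.1∠2.4° Ω.

Z = 564.6 + j23.9 Ω = 565.1∠2.4° Ω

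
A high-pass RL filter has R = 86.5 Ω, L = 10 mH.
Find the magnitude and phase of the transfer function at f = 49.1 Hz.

Step 1 — Angular frequency: ω = 2π·49.1 = 308.5 rad/s.
Step 2 — Transfer function: H(jω) = jωL/(R + jωL).
Step 3 — Numerator jωL = j·3.085; denominator R + jωL = 86.5 + j3.085.
Step 4 — H = 0.00127 + j0.03562.
Step 5 — Magnitude: |H| = 0.03564 (-29.0 dB); phase: φ = 88.0°.

|H| = 0.03564 (-29.0 dB), φ = 88.0°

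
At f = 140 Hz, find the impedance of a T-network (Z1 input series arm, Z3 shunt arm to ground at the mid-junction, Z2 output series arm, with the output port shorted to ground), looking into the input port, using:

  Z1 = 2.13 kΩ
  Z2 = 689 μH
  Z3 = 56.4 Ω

Step 1 — Angular frequency: ω = 2π·f = 2π·140 = 879.6 rad/s.
Step 2 — Component impedances:
  Z1: Z = R = 2130 Ω
  Z2: Z = jωL = j·879.6·0.000689 = 0 + j0.6061 Ω
  Z3: Z = R = 56.4 Ω
Step 3 — With the output port shorted to ground, the output series arm Z2 runs from the junction to ground; the shunt arm Z3 also runs from the junction to ground. They appear in parallel: Z3 || Z2 = 0.006512 + j0.606 Ω.
Step 4 — Series with input arm Z1: Z_in = Z1 + (Z3 || Z2) = 2130 + j0.606 Ω = 2130∠0.0° Ω.

Z = 2130 + j0.606 Ω = 2130∠0.0° Ω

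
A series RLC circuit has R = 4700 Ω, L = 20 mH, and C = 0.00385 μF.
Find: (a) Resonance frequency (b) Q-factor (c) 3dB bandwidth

Step 1 — Resonance condition Im(Z)=0 gives ω₀ = 1/√(LC).
Step 2 — ω₀ = 1/√(0.02·3.85e-09) = 1.14e+05 rad/s.
Step 3 — f₀ = ω₀/(2π) = 1.814e+04 Hz.
Step 4 — Series Q: Q = ω₀L/R = 1.14e+05·0.02/4700 = 0.4849.
Step 5 — 3dB bandwidth: Δω = ω₀/Q = 2.35e+05 rad/s; BW = Δω/(2π) = 3.74e+04 Hz.

(a) f₀ = 1.814e+04 Hz  (b) Q = 0.4849  (c) BW = 3.74e+04 Hz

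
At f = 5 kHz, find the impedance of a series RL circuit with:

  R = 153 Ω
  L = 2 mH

Step 1 — Angular frequency: ω = 2π·f = 2π·5000 = 3.142e+04 rad/s.
Step 2 — Component impedances:
  R: Z = R = 153 Ω
  L: Z = jωL = j·3.142e+04·0.002 = 0 + j62.83 Ω
Step 3 — Series combination: Z_total = R + L = 153 + j62.83 Ω = 165.4∠22.3° Ω.

Z = 153 + j62.83 Ω = 165.4∠22.3° Ω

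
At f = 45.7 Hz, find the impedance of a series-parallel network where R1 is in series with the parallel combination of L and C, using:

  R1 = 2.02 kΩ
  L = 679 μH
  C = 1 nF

Step 1 — Angular frequency: ω = 2π·f = 2π·45.7 = 287.1 rad/s.
Step 2 — Component impedances:
  R1: Z = R = 2020 Ω
  L: Z = jωL = j·287.1·0.000679 = 0 + j0.195 Ω
  C: Z = 1/(jωC) = -j/(ω·C) = 0 - j3.483e+06 Ω
Step 3 — Parallel branch: L || C = 1/(1/L + 1/C) = 0 + j0.195 Ω.
Step 4 — Series with R1: Z_total = R1 + (L || C) = 2020 + j0.195 Ω = 2020∠0.0° Ω.

Z = 2020 + j0.195 Ω = 2020∠0.0° Ω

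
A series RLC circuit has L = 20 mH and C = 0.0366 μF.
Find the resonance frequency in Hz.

Step 1 — Resonance condition Im(Z)=0 gives ω₀ = 1/√(LC).
Step 2 — ω₀ = 1/√(0.02·3.66e-08) = 3.696e+04 rad/s.
Step 3 — f₀ = ω₀/(2π) = 5883 Hz.

f₀ = 5883 Hz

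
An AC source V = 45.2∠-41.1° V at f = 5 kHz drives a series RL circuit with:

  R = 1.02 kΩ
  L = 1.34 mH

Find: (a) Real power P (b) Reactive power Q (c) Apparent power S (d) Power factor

Step 1 — Angular frequency: ω = 2π·f = 2π·5000 = 3.142e+04 rad/s.
Step 2 — Component impedances:
  R: Z = R = 1020 Ω
  L: Z = jωL = j·3.142e+04·0.00134 = 0 + j42.1 Ω
Step 3 — Series combination: Z_total = R + L = 1020 + j42.1 Ω = 1021∠2.4° Ω.
Step 4 — Source phasor: V = 45.2∠-41.1° V = 34.06 - j29.71 V.
Step 5 — Current: I = V / Z = 0.03214 - j0.03046 A = 0.04428∠-43.5° A.
Step 6 — Complex power: S = V·I* = 2 + j0.08253 VA.
Step 7 — Real power: P = Re(S) = 2 W.
Step 8 — Reactive power: Q = Im(S) = 0.08253 VAR.
Step 9 — Apparent power: |S| = 2.001 VA.
Step 10 — Power factor: PF = P/|S| = 0.9991 (lagging).

(a) P = 2 W  (b) Q = 0.08253 VAR  (c) S = 2.001 VA  (d) PF = 0.9991 (lagging)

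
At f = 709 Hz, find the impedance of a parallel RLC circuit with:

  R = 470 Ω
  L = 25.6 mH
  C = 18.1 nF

Step 1 — Angular frequency: ω = 2π·f = 2π·709 = 4455 rad/s.
Step 2 — Component impedances:
  R: Z = R = 470 Ω
  L: Z = jωL = j·4455·0.0256 = 0 + j114 Ω
  C: Z = 1/(jωC) = -j/(ω·C) = 0 - j1.24e+04 Ω
Step 3 — Parallel combination: 1/Z_total = 1/R + 1/L + 1/C; Z_total = 26.59 + j108.6 Ω = 111.8∠76.2° Ω.

Z = 26.59 + j108.6 Ω = 111.8∠76.2° Ω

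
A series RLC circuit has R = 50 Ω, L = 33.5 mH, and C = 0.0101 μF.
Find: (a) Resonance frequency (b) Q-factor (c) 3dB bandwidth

Step 1 — Resonance: ω₀ = 1/√(LC) = 1/√(0.0335·1.01e-08) = 5.436e+04 rad/s.
Step 2 — f₀ = ω₀/(2π) = 8652 Hz.
Step 3 — Series Q: Q = ω₀L/R = 5.436e+04·0.0335/50 = 36.42.
Step 4 — Bandwidth: Δω = ω₀/Q = 1493 rad/s; BW = Δω/(2π) = 237.5 Hz.

(a) f₀ = 8652 Hz  (b) Q = 36.42  (c) BW = 237.5 Hz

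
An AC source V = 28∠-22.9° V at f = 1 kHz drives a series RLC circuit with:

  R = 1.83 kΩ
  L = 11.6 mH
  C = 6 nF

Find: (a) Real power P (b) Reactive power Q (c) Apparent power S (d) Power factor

Step 1 — Angular frequency: ω = 2π·f = 2π·1000 = 6283 rad/s.
Step 2 — Component impedances:
  R: Z = R = 1830 Ω
  L: Z = jωL = j·6283·0.0116 = 0 + j72.88 Ω
  C: Z = 1/(jωC) = -j/(ω·C) = 0 - j2.653e+04 Ω
Step 3 — Series combination: Z_total = R + L + C = 1830 - j2.645e+04 Ω = 2.652e+04∠-86.0° Ω.
Step 4 — Source phasor: V = 28∠-22.9° V = 25.79 - j10.9 V.
Step 5 — Current: I = V / Z = 0.0004771 + j0.0009421 A = 0.001056∠63.1° A.
Step 6 — Complex power: S = V·I* = 0.002041 - j0.0295 VA.
Step 7 — Real power: P = Re(S) = 0.002041 W.
Step 8 — Reactive power: Q = Im(S) = -0.0295 VAR.
Step 9 — Apparent power: |S| = 0.02957 VA.
Step 10 — Power factor: PF = P/|S| = 0.06901 (leading).

(a) P = 0.002041 W  (b) Q = -0.0295 VAR  (c) S = 0.02957 VA  (d) PF = 0.06901 (leading)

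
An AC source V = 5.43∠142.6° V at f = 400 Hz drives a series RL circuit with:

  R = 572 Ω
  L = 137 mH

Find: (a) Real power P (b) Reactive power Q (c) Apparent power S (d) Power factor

Step 1 — Angular frequency: ω = 2π·f = 2π·400 = 2513 rad/s.
Step 2 — Component impedances:
  R: Z = R = 572 Ω
  L: Z = jωL = j·2513·0.137 = 0 + j344.3 Ω
Step 3 — Series combination: Z_total = R + L = 572 + j344.3 Ω = 667.6∠31.0° Ω.
Step 4 — Source phasor: V = 5.43∠142.6° V = -4.314 + j3.298 V.
Step 5 — Current: I = V / Z = -0.002988 + j0.007564 A = 0.008133∠111.6° A.
Step 6 — Complex power: S = V·I* = 0.03784 + j0.02278 VA.
Step 7 — Real power: P = Re(S) = 0.03784 W.
Step 8 — Reactive power: Q = Im(S) = 0.02278 VAR.
Step 9 — Apparent power: |S| = 0.04416 VA.
Step 10 — Power factor: PF = P/|S| = 0.8568 (lagging).

(a) P = 0.03784 W  (b) Q = 0.02278 VAR  (c) S = 0.04416 VA  (d) PF = 0.8568 (lagging)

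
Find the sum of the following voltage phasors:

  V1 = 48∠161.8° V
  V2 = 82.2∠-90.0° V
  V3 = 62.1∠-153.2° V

Step 1 — Convert each phasor to rectangular form:
  V1 = 48·(cos(161.8°) + j·sin(161.8°)) = -45.6 + j14.99 V
  V2 = 82.2·(cos(-90.0°) + j·sin(-90.0°)) = 0 - j82.2 V
  V3 = 62.1·(cos(-153.2°) + j·sin(-153.2°)) = -55.43 - j28 V
Step 2 — Sum components: V_total = -101 - j95.21 V.
Step 3 — Convert to polar: |V_total| = 138.8 V, ∠V_total = -136.7°.

V_total = 138.8∠-136.7° V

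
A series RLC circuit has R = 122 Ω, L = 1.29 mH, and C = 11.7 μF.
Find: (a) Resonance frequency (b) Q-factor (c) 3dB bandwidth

Step 1 — Resonance condition Im(Z)=0 gives ω₀ = 1/√(LC).
Step 2 — ω₀ = 1/√(0.00129·1.17e-05) = 8140 rad/s.
Step 3 — f₀ = ω₀/(2π) = 1295 Hz.
Step 4 — Series Q: Q = ω₀L/R = 8140·0.00129/122 = 0.08607.
Step 5 — 3dB bandwidth: Δω = ω₀/Q = 9.457e+04 rad/s; BW = Δω/(2π) = 1.505e+04 Hz.

(a) f₀ = 1295 Hz  (b) Q = 0.08607  (c) BW = 1.505e+04 Hz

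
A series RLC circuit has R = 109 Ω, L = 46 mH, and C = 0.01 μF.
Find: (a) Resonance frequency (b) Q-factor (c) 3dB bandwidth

Step 1 — Resonance: ω₀ = 1/√(LC) = 1/√(0.046·1e-08) = 4.663e+04 rad/s.
Step 2 — f₀ = ω₀/(2π) = 7421 Hz.
Step 3 — Series Q: Q = ω₀L/R = 4.663e+04·0.046/109 = 19.68.
Step 4 — Bandwidth: Δω = ω₀/Q = 2370 rad/s; BW = Δω/(2π) = 377.1 Hz.

(a) f₀ = 7421 Hz  (b) Q = 19.68  (c) BW = 377.1 Hz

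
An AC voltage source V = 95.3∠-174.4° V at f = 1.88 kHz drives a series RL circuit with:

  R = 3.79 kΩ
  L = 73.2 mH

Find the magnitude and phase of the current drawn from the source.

Step 1 — Angular frequency: ω = 2π·f = 2π·1880 = 1.181e+04 rad/s.
Step 2 — Component impedances:
  R: Z = R = 3790 Ω
  L: Z = jωL = j·1.181e+04·0.0732 = 0 + j864.7 Ω
Step 3 — Series combination: Z_total = R + L = 3790 + j864.7 Ω = 3887∠12.9° Ω.
Step 4 — Source phasor: V = 95.3∠-174.4° V = -94.85 - j9.3 V.
Step 5 — Ohm's law: I = V / Z_total = (-94.85 - j9.3) / (3790 + j864.7) = -0.02432 + j0.003095 A.
Step 6 — Convert to polar: |I| = 0.02452 A, ∠I = 172.7°.

I = 0.02452∠172.7° A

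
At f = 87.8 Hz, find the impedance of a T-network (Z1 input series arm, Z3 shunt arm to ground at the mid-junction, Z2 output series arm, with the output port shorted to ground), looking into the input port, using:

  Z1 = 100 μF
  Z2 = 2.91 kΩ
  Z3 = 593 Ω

Step 1 — Angular frequency: ω = 2π·f = 2π·87.8 = 551.7 rad/s.
Step 2 — Component impedances:
  Z1: Z = 1/(jωC) = -j/(ω·C) = 0 - j18.13 Ω
  Z2: Z = R = 2910 Ω
  Z3: Z = R = 593 Ω
Step 3 — With the output port shorted to ground, the output series arm Z2 runs from the junction to ground; the shunt arm Z3 also runs from the junction to ground. They appear in parallel: Z3 || Z2 = 492.6 Ω.
Step 4 — Series with input arm Z1: Z_in = Z1 + (Z3 || Z2) = 492.6 - j18.13 Ω = 492.9∠-2.1° Ω.

Z = 492.6 - j18.13 Ω = 492.9∠-2.1° Ω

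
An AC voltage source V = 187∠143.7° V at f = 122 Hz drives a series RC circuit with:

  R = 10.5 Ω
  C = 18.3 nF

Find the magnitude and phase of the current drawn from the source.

Step 1 — Angular frequency: ω = 2π·f = 2π·122 = 766.5 rad/s.
Step 2 — Component impedances:
  R: Z = R = 10.5 Ω
  C: Z = 1/(jωC) = -j/(ω·C) = 0 - j7.129e+04 Ω
Step 3 — Series combination: Z_total = R + C = 10.5 - j7.129e+04 Ω = 7.129e+04∠-90.0° Ω.
Step 4 — Source phasor: V = 187∠143.7° V = -150.7 + j110.7 V.
Step 5 — Ohm's law: I = V / Z_total = (-150.7 + j110.7) / (10.5 - j7.129e+04) = -0.001553 - j0.002114 A.
Step 6 — Convert to polar: |I| = 0.002623 A, ∠I = -126.3°.

I = 0.002623∠-126.3° A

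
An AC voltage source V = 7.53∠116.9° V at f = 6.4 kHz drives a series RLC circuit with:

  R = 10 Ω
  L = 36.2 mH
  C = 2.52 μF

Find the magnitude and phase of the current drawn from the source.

Step 1 — Angular frequency: ω = 2π·f = 2π·6400 = 4.021e+04 rad/s.
Step 2 — Component impedances:
  R: Z = R = 10 Ω
  L: Z = jωL = j·4.021e+04·0.0362 = 0 + j1456 Ω
  C: Z = 1/(jωC) = -j/(ω·C) = 0 - j9.868 Ω
Step 3 — Series combination: Z_total = R + L + C = 10 + j1446 Ω = 1446∠89.6° Ω.
Step 4 — Source phasor: V = 7.53∠116.9° V = -3.407 + j6.715 V.
Step 5 — Ohm's law: I = V / Z_total = (-3.407 + j6.715) / (10 + j1446) = 0.004628 + j0.002388 A.
Step 6 — Convert to polar: |I| = 0.005208 A, ∠I = 27.3°.

I = 0.005208∠27.3° A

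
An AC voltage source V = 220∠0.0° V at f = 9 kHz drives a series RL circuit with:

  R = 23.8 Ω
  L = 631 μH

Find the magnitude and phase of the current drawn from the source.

Step 1 — Angular frequency: ω = 2π·f = 2π·9000 = 5.655e+04 rad/s.
Step 2 — Component impedances:
  R: Z = R = 23.8 Ω
  L: Z = jωL = j·5.655e+04·0.000631 = 0 + j35.68 Ω
Step 3 — Series combination: Z_total = R + L = 23.8 + j35.68 Ω = 42.89∠56.3° Ω.
Step 4 — Source phasor: V = 220∠0.0° V = 220 V.
Step 5 — Ohm's law: I = V / Z_total = (220) / (23.8 + j35.68) = 2.846 - j4.267 A.
Step 6 — Convert to polar: |I| = 5.129 A, ∠I = -56.3°.

I = 5.129∠-56.3° A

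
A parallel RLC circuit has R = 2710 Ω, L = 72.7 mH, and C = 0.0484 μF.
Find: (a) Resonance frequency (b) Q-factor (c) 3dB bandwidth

Step 1 — Resonance: ω₀ = 1/√(LC) = 1/√(0.0727·4.84e-08) = 1.686e+04 rad/s.
Step 2 — f₀ = ω₀/(2π) = 2683 Hz.
Step 3 — Parallel Q: Q = R/(ω₀L) = 2710/(1.686e+04·0.0727) = 2.211.
Step 4 — Bandwidth: Δω = ω₀/Q = 7624 rad/s; BW = Δω/(2π) = 1213 Hz.

(a) f₀ = 2683 Hz  (b) Q = 2.211  (c) BW = 1213 Hz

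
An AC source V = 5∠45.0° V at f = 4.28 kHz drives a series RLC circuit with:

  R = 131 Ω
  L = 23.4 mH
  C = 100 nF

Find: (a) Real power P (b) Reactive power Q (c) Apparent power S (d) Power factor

Step 1 — Angular frequency: ω = 2π·f = 2π·4280 = 2.689e+04 rad/s.
Step 2 — Component impedances:
  R: Z = R = 131 Ω
  L: Z = jωL = j·2.689e+04·0.0234 = 0 + j629.3 Ω
  C: Z = 1/(jωC) = -j/(ω·C) = 0 - j371.9 Ω
Step 3 — Series combination: Z_total = R + L + C = 131 + j257.4 Ω = 288.8∠63.0° Ω.
Step 4 — Source phasor: V = 5∠45.0° V = 3.536 + j3.536 V.
Step 5 — Current: I = V / Z = 0.01646 - j0.005358 A = 0.01731∠-18.0° A.
Step 6 — Complex power: S = V·I* = 0.03926 + j0.07714 VA.
Step 7 — Real power: P = Re(S) = 0.03926 W.
Step 8 — Reactive power: Q = Im(S) = 0.07714 VAR.
Step 9 — Apparent power: |S| = 0.08656 VA.
Step 10 — Power factor: PF = P/|S| = 0.4536 (lagging).

(a) P = 0.03926 W  (b) Q = 0.07714 VAR  (c) S = 0.08656 VA  (d) PF = 0.4536 (lagging)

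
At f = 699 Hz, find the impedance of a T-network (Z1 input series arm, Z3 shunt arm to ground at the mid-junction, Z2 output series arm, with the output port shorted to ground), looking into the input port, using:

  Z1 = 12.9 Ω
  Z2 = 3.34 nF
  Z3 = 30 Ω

Step 1 — Angular frequency: ω = 2π·f = 2π·699 = 4392 rad/s.
Step 2 — Component impedances:
  Z1: Z = R = 12.9 Ω
  Z2: Z = 1/(jωC) = -j/(ω·C) = 0 - j6.817e+04 Ω
  Z3: Z = R = 30 Ω
Step 3 — With the output port shorted to ground, the output series arm Z2 runs from the junction to ground; the shunt arm Z3 also runs from the junction to ground. They appear in parallel: Z3 || Z2 = 30 - j0.0132 Ω.
Step 4 — Series with input arm Z1: Z_in = Z1 + (Z3 || Z2) = 42.9 - j0.0132 Ω = 42.9∠-0.0° Ω.

Z = 42.9 - j0.0132 Ω = 42.9∠-0.0° Ω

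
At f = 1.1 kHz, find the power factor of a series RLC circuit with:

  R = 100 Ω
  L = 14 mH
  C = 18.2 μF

Step 1 — Angular frequency: ω = 2π·f = 2π·1100 = 6912 rad/s.
Step 2 — Component impedances:
  R: Z = R = 100 Ω
  L: Z = jωL = j·6912·0.014 = 0 + j96.76 Ω
  C: Z = 1/(jωC) = -j/(ω·C) = 0 - j7.95 Ω
Step 3 — Series combination: Z_total = R + L + C = 100 + j88.81 Ω = 133.7∠41.6° Ω.
Step 4 — Power factor: PF = cos(φ) = Re(Z)/|Z| = 100/133.74 = 0.7477.
Step 5 — Type: Im(Z) = 88.81 ⇒ lagging (phase φ = 41.6°).

PF = 0.7477 (lagging, φ = 41.6°)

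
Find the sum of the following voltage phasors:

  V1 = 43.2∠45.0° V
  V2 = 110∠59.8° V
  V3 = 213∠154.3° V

Step 1 — Convert each phasor to rectangular form:
  V1 = 43.2·(cos(45.0°) + j·sin(45.0°)) = 30.55 + j30.55 V
  V2 = 110·(cos(59.8°) + j·sin(59.8°)) = 55.33 + j95.07 V
  V3 = 213·(cos(154.3°) + j·sin(154.3°)) = -191.9 + j92.37 V
Step 2 — Sum components: V_total = -106.1 + j218 V.
Step 3 — Convert to polar: |V_total| = 242.4 V, ∠V_total = 115.9°.

V_total = 242.4∠115.9° V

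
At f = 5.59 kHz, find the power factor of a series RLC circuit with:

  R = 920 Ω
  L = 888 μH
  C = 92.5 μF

Step 1 — Angular frequency: ω = 2π·f = 2π·5590 = 3.512e+04 rad/s.
Step 2 — Component impedances:
  R: Z = R = 920 Ω
  L: Z = jωL = j·3.512e+04·0.000888 = 0 + j31.19 Ω
  C: Z = 1/(jωC) = -j/(ω·C) = 0 - j0.3078 Ω
Step 3 — Series combination: Z_total = R + L + C = 920 + j30.88 Ω = 920.5∠1.9° Ω.
Step 4 — Power factor: PF = cos(φ) = Re(Z)/|Z| = 920/920.52 = 0.9994.
Step 5 — Type: Im(Z) = 30.88 ⇒ lagging (phase φ = 1.9°).

PF = 0.9994 (lagging, φ = 1.9°)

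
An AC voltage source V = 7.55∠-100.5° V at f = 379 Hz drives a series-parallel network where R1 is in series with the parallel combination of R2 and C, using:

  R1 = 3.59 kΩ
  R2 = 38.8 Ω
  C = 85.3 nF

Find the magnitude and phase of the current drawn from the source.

Step 1 — Angular frequency: ω = 2π·f = 2π·379 = 2381 rad/s.
Step 2 — Component impedances:
  R1: Z = R = 3590 Ω
  R2: Z = R = 38.8 Ω
  C: Z = 1/(jωC) = -j/(ω·C) = 0 - j4923 Ω
Step 3 — Parallel branch: R2 || C = 1/(1/R2 + 1/C) = 38.8 - j0.3058 Ω.
Step 4 — Series with R1: Z_total = R1 + (R2 || C) = 3629 - j0.3058 Ω = 3629∠-0.0° Ω.
Step 5 — Source phasor: V = 7.55∠-100.5° V = -1.376 - j7.424 V.
Step 6 — Ohm's law: I = V / Z_total = (-1.376 - j7.424) / (3629 - j0.3058) = -0.000379 - j0.002046 A.
Step 7 — Convert to polar: |I| = 0.002081 A, ∠I = -100.5°.

I = 0.002081∠-100.5° A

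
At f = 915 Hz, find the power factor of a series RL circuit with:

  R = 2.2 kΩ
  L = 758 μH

Step 1 — Angular frequency: ω = 2π·f = 2π·915 = 5749 rad/s.
Step 2 — Component impedances:
  R: Z = R = 2200 Ω
  L: Z = jωL = j·5749·0.000758 = 0 + j4.358 Ω
Step 3 — Series combination: Z_total = R + L = 2200 + j4.358 Ω = 2200∠0.1° Ω.
Step 4 — Power factor: PF = cos(φ) = Re(Z)/|Z| = 2200/2200 = 1.
Step 5 — Type: Im(Z) = 4.358 ⇒ lagging (phase φ = 0.1°).

PF = 1 (lagging, φ = 0.1°)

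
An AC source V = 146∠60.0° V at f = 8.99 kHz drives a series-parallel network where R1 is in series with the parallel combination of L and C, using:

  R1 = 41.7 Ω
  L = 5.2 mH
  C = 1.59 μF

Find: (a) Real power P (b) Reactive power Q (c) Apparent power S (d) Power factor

Step 1 — Angular frequency: ω = 2π·f = 2π·8990 = 5.649e+04 rad/s.
Step 2 — Component impedances:
  R1: Z = R = 41.7 Ω
  L: Z = jωL = j·5.649e+04·0.0052 = 0 + j293.7 Ω
  C: Z = 1/(jωC) = -j/(ω·C) = 0 - j11.13 Ω
Step 3 — Parallel branch: L || C = 1/(1/L + 1/C) = 0 - j11.57 Ω.
Step 4 — Series with R1: Z_total = R1 + (L || C) = 41.7 - j11.57 Ω = 43.28∠-15.5° Ω.
Step 5 — Source phasor: V = 146∠60.0° V = 73 + j126.4 V.
Step 6 — Current: I = V / Z = 0.8441 + j3.266 A = 3.374∠75.5° A.
Step 7 — Complex power: S = V·I* = 474.6 - j131.7 VA.
Step 8 — Real power: P = Re(S) = 474.6 W.
Step 9 — Reactive power: Q = Im(S) = -131.7 VAR.
Step 10 — Apparent power: |S| = 492.6 VA.
Step 11 — Power factor: PF = P/|S| = 0.9636 (leading).

(a) P = 474.6 W  (b) Q = -131.7 VAR  (c) S = 492.6 VA  (d) PF = 0.9636 (leading)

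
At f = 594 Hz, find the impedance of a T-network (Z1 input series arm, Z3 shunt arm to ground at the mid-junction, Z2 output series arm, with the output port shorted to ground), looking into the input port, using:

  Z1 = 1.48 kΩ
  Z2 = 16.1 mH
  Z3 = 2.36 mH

Step 1 — Angular frequency: ω = 2π·f = 2π·594 = 3732 rad/s.
Step 2 — Component impedances:
  Z1: Z = R = 1480 Ω
  Z2: Z = jωL = j·3732·0.0161 = 0 + j60.09 Ω
  Z3: Z = jωL = j·3732·0.00236 = 0 + j8.808 Ω
Step 3 — With the output port shorted to ground, the output series arm Z2 runs from the junction to ground; the shunt arm Z3 also runs from the junction to ground. They appear in parallel: Z3 || Z2 = 0 + j7.682 Ω.
Step 4 — Series with input arm Z1: Z_in = Z1 + (Z3 || Z2) = 1480 + j7.682 Ω = 1480∠0.3° Ω.

Z = 1480 + j7.682 Ω = 1480∠0.3° Ω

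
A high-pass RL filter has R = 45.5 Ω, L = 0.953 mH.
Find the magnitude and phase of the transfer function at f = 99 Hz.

Step 1 — Angular frequency: ω = 2π·99 = 622 rad/s.
Step 2 — Transfer function: H(jω) = jωL/(R + jωL).
Step 3 — Numerator jωL = j·0.5928; denominator R + jωL = 45.5 + j0.5928.
Step 4 — H = 0.0001697 + j0.01303.
Step 5 — Magnitude: |H| = 0.01303 (-37.7 dB); phase: φ = 89.3°.

|H| = 0.01303 (-37.7 dB), φ = 89.3°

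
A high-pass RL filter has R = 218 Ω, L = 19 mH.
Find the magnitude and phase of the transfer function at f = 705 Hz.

Step 1 — Angular frequency: ω = 2π·705 = 4430 rad/s.
Step 2 — Transfer function: H(jω) = jωL/(R + jωL).
Step 3 — Numerator jωL = j·84.16; denominator R + jωL = 218 + j84.16.
Step 4 — H = 0.1297 + j0.336.
Step 5 — Magnitude: |H| = 0.3602 (-8.9 dB); phase: φ = 68.9°.

|H| = 0.3602 (-8.9 dB), φ = 68.9°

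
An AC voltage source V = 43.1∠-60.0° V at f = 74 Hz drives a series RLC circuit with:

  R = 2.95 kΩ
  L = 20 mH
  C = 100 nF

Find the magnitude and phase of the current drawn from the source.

Step 1 — Angular frequency: ω = 2π·f = 2π·74 = 465 rad/s.
Step 2 — Component impedances:
  R: Z = R = 2950 Ω
  L: Z = jωL = j·465·0.02 = 0 + j9.299 Ω
  C: Z = 1/(jωC) = -j/(ω·C) = 0 - j2.151e+04 Ω
Step 3 — Series combination: Z_total = R + L + C = 2950 - j2.15e+04 Ω = 2.17e+04∠-82.2° Ω.
Step 4 — Source phasor: V = 43.1∠-60.0° V = 21.55 - j37.33 V.
Step 5 — Ohm's law: I = V / Z_total = (21.55 - j37.33) / (2950 - j2.15e+04) = 0.001839 + j0.00075 A.
Step 6 — Convert to polar: |I| = 0.001986 A, ∠I = 22.2°.

I = 0.001986∠22.2° A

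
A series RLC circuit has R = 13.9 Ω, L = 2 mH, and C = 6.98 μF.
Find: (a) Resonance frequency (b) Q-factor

Step 1 — Resonance condition Im(Z)=0 gives ω₀ = 1/√(LC).
Step 2 — ω₀ = 1/√(0.002·6.98e-06) = 8464 rad/s.
Step 3 — f₀ = ω₀/(2π) = 1347 Hz.
Step 4 — Series Q: Q = ω₀L/R = 8464·0.002/13.9 = 1.218.

(a) f₀ = 1347 Hz  (b) Q = 1.218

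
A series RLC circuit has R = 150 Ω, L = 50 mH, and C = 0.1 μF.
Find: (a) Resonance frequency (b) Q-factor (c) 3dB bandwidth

Step 1 — Resonance: ω₀ = 1/√(LC) = 1/√(0.05·1e-07) = 1.414e+04 rad/s.
Step 2 — f₀ = ω₀/(2π) = 2251 Hz.
Step 3 — Series Q: Q = ω₀L/R = 1.414e+04·0.05/150 = 4.714.
Step 4 — Bandwidth: Δω = ω₀/Q = 3000 rad/s; BW = Δω/(2π) = 477.5 Hz.

(a) f₀ = 2251 Hz  (b) Q = 4.714  (c) BW = 477.5 Hz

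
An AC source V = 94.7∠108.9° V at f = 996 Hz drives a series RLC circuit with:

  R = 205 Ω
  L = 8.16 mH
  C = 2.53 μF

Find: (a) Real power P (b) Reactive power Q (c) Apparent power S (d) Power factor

Step 1 — Angular frequency: ω = 2π·f = 2π·996 = 6258 rad/s.
Step 2 — Component impedances:
  R: Z = R = 205 Ω
  L: Z = jωL = j·6258·0.00816 = 0 + j51.07 Ω
  C: Z = 1/(jωC) = -j/(ω·C) = 0 - j63.16 Ω
Step 3 — Series combination: Z_total = R + L + C = 205 - j12.09 Ω = 205.4∠-3.4° Ω.
Step 4 — Source phasor: V = 94.7∠108.9° V = -30.67 + j89.59 V.
Step 5 — Current: I = V / Z = -0.1748 + j0.4267 A = 0.4611∠112.3° A.
Step 6 — Complex power: S = V·I* = 43.6 - j2.572 VA.
Step 7 — Real power: P = Re(S) = 43.6 W.
Step 8 — Reactive power: Q = Im(S) = -2.572 VAR.
Step 9 — Apparent power: |S| = 43.67 VA.
Step 10 — Power factor: PF = P/|S| = 0.9983 (leading).

(a) P = 43.6 W  (b) Q = -2.572 VAR  (c) S = 43.67 VA  (d) PF = 0.9983 (leading)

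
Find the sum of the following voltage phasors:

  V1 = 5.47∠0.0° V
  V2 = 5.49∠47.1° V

Step 1 — Convert each phasor to rectangular form:
  V1 = 5.47·(cos(0.0°) + j·sin(0.0°)) = 5.47 V
  V2 = 5.49·(cos(47.1°) + j·sin(47.1°)) = 3.737 + j4.022 V
Step 2 — Sum components: V_total = 9.207 + j4.022 V.
Step 3 — Convert to polar: |V_total| = 10.05 V, ∠V_total = 23.6°.

V_total = 10.05∠23.6° V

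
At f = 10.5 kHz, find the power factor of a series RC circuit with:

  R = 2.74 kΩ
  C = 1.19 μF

Step 1 — Angular frequency: ω = 2π·f = 2π·1.05e+04 = 6.597e+04 rad/s.
Step 2 — Component impedances:
  R: Z = R = 2740 Ω
  C: Z = 1/(jωC) = -j/(ω·C) = 0 - j12.74 Ω
Step 3 — Series combination: Z_total = R + C = 2740 - j12.74 Ω = 2740∠-0.3° Ω.
Step 4 — Power factor: PF = cos(φ) = Re(Z)/|Z| = 2740/2740 = 1.
Step 5 — Type: Im(Z) = -12.74 ⇒ leading (phase φ = -0.3°).

PF = 1 (leading, φ = -0.3°)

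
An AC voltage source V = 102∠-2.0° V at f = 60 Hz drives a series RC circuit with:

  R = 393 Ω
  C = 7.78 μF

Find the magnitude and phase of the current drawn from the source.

Step 1 — Angular frequency: ω = 2π·f = 2π·60 = 377 rad/s.
Step 2 — Component impedances:
  R: Z = R = 393 Ω
  C: Z = 1/(jωC) = -j/(ω·C) = 0 - j340.9 Ω
Step 3 — Series combination: Z_total = R + C = 393 - j340.9 Ω = 520.3∠-40.9° Ω.
Step 4 — Source phasor: V = 102∠-2.0° V = 101.9 - j3.56 V.
Step 5 — Ohm's law: I = V / Z_total = (101.9 - j3.56) / (393 - j340.9) = 0.1525 + j0.1232 A.
Step 6 — Convert to polar: |I| = 0.196 A, ∠I = 38.9°.

I = 0.196∠38.9° A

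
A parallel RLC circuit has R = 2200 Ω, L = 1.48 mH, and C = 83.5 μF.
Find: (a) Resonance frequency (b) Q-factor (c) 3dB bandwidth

Step 1 — Resonance: ω₀ = 1/√(LC) = 1/√(0.00148·8.35e-05) = 2845 rad/s.
Step 2 — f₀ = ω₀/(2π) = 452.7 Hz.
Step 3 — Parallel Q: Q = R/(ω₀L) = 2200/(2845·0.00148) = 522.6.
Step 4 — Bandwidth: Δω = ω₀/Q = 5.444 rad/s; BW = Δω/(2π) = 0.8664 Hz.

(a) f₀ = 452.7 Hz  (b) Q = 522.6  (c) BW = 0.8664 Hz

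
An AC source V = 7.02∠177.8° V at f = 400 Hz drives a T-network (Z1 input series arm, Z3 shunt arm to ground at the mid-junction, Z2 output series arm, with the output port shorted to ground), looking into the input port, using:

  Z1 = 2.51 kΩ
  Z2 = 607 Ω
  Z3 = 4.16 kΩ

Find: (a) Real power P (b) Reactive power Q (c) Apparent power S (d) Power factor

Step 1 — Angular frequency: ω = 2π·f = 2π·400 = 2513 rad/s.
Step 2 — Component impedances:
  Z1: Z = R = 2510 Ω
  Z2: Z = R = 607 Ω
  Z3: Z = R = 4160 Ω
Step 3 — With the output port shorted to ground, the output series arm Z2 runs from the junction to ground; the shunt arm Z3 also runs from the junction to ground. They appear in parallel: Z3 || Z2 = 529.7 Ω.
Step 4 — Series with input arm Z1: Z_in = Z1 + (Z3 || Z2) = 3040 Ω = 3040∠0.0° Ω.
Step 5 — Source phasor: V = 7.02∠177.8° V = -7.015 + j0.2695 V.
Step 6 — Current: I = V / Z = -0.002308 + j8.865e-05 A = 0.002309∠177.8° A.
Step 7 — Complex power: S = V·I* = 0.01621 VA.
Step 8 — Real power: P = Re(S) = 0.01621 W.
Step 9 — Reactive power: Q = Im(S) = 0 VAR.
Step 10 — Apparent power: |S| = 0.01621 VA.
Step 11 — Power factor: PF = P/|S| = 1 (unity).

(a) P = 0.01621 W  (b) Q = 0 VAR  (c) S = 0.01621 VA  (d) PF = 1 (unity)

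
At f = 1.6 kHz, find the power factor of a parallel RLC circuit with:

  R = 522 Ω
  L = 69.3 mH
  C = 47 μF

Step 1 — Angular frequency: ω = 2π·f = 2π·1600 = 1.005e+04 rad/s.
Step 2 — Component impedances:
  R: Z = R = 522 Ω
  L: Z = jωL = j·1.005e+04·0.0693 = 0 + j696.7 Ω
  C: Z = 1/(jωC) = -j/(ω·C) = 0 - j2.116 Ω
Step 3 — Parallel combination: 1/Z_total = 1/R + 1/L + 1/C; Z_total = 0.008633 - j2.123 Ω = 2.123∠-89.8° Ω.
Step 4 — Power factor: PF = cos(φ) = Re(Z)/|Z| = 0.0086332/2.1229 = 0.004067.
Step 5 — Type: Im(Z) = -2.123 ⇒ leading (phase φ = -89.8°).

PF = 0.004067 (leading, φ = -89.8°)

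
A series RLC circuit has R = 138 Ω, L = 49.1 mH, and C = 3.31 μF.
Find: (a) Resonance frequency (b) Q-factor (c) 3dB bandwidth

Step 1 — Resonance: ω₀ = 1/√(LC) = 1/√(0.0491·3.31e-06) = 2481 rad/s.
Step 2 — f₀ = ω₀/(2π) = 394.8 Hz.
Step 3 — Series Q: Q = ω₀L/R = 2481·0.0491/138 = 0.8826.
Step 4 — Bandwidth: Δω = ω₀/Q = 2811 rad/s; BW = Δω/(2π) = 447.3 Hz.

(a) f₀ = 394.8 Hz  (b) Q = 0.8826  (c) BW = 447.3 Hz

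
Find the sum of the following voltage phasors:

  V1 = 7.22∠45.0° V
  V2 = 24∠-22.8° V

Step 1 — Convert each phasor to rectangular form:
  V1 = 7.22·(cos(45.0°) + j·sin(45.0°)) = 5.105 + j5.105 V
  V2 = 24·(cos(-22.8°) + j·sin(-22.8°)) = 22.12 - j9.3 V
Step 2 — Sum components: V_total = 27.23 - j4.195 V.
Step 3 — Convert to polar: |V_total| = 27.55 V, ∠V_total = -8.8°.

V_total = 27.55∠-8.8° V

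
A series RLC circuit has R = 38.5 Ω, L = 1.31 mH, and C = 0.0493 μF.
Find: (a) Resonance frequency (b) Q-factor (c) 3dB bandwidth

Step 1 — Resonance: ω₀ = 1/√(LC) = 1/√(0.00131·4.93e-08) = 1.244e+05 rad/s.
Step 2 — f₀ = ω₀/(2π) = 1.98e+04 Hz.
Step 3 — Series Q: Q = ω₀L/R = 1.244e+05·0.00131/38.5 = 4.234.
Step 4 — Bandwidth: Δω = ω₀/Q = 2.939e+04 rad/s; BW = Δω/(2π) = 4677 Hz.

(a) f₀ = 1.98e+04 Hz  (b) Q = 4.234  (c) BW = 4677 Hz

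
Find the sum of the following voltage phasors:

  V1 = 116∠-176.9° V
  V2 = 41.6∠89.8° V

Step 1 — Convert each phasor to rectangular form:
  V1 = 116·(cos(-176.9°) + j·sin(-176.9°)) = -115.8 - j6.273 V
  V2 = 41.6·(cos(89.8°) + j·sin(89.8°)) = 0.1452 + j41.6 V
Step 2 — Sum components: V_total = -115.7 + j35.33 V.
Step 3 — Convert to polar: |V_total| = 121 V, ∠V_total = 163.0°.

V_total = 121∠163.0° V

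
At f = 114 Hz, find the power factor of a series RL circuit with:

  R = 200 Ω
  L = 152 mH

Step 1 — Angular frequency: ω = 2π·f = 2π·114 = 716.3 rad/s.
Step 2 — Component impedances:
  R: Z = R = 200 Ω
  L: Z = jωL = j·716.3·0.152 = 0 + j108.9 Ω
Step 3 — Series combination: Z_total = R + L = 200 + j108.9 Ω = 227.7∠28.6° Ω.
Step 4 — Power factor: PF = cos(φ) = Re(Z)/|Z| = 200/227.7 = 0.8783.
Step 5 — Type: Im(Z) = 108.9 ⇒ lagging (phase φ = 28.6°).

PF = 0.8783 (lagging, φ = 28.6°)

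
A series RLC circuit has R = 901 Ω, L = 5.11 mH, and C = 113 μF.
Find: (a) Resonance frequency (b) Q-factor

Step 1 — Resonance condition Im(Z)=0 gives ω₀ = 1/√(LC).
Step 2 — ω₀ = 1/√(0.00511·0.000113) = 1316 rad/s.
Step 3 — f₀ = ω₀/(2π) = 209.4 Hz.
Step 4 — Series Q: Q = ω₀L/R = 1316·0.00511/901 = 0.007464.

(a) f₀ = 209.4 Hz  (b) Q = 0.007464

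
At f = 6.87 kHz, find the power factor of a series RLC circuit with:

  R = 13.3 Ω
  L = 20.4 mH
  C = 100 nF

Step 1 — Angular frequency: ω = 2π·f = 2π·6870 = 4.317e+04 rad/s.
Step 2 — Component impedances:
  R: Z = R = 13.3 Ω
  L: Z = jωL = j·4.317e+04·0.0204 = 0 + j880.6 Ω
  C: Z = 1/(jωC) = -j/(ω·C) = 0 - j231.7 Ω
Step 3 — Series combination: Z_total = R + L + C = 13.3 + j648.9 Ω = 649∠88.8° Ω.
Step 4 — Power factor: PF = cos(φ) = Re(Z)/|Z| = 13.3/649 = 0.02049.
Step 5 — Type: Im(Z) = 648.9 ⇒ lagging (phase φ = 88.8°).

PF = 0.02049 (lagging, φ = 88.8°)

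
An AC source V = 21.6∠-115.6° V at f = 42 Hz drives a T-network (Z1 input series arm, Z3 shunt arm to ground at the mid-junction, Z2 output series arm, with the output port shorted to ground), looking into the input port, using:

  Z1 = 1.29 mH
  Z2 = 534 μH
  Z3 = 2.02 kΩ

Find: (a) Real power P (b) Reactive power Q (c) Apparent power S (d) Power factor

Step 1 — Angular frequency: ω = 2π·f = 2π·42 = 263.9 rad/s.
Step 2 — Component impedances:
  Z1: Z = jωL = j·263.9·0.00129 = 0 + j0.3404 Ω
  Z2: Z = jωL = j·263.9·0.000534 = 0 + j0.1409 Ω
  Z3: Z = R = 2020 Ω
Step 3 — With the output port shorted to ground, the output series arm Z2 runs from the junction to ground; the shunt arm Z3 also runs from the junction to ground. They appear in parallel: Z3 || Z2 = 9.831e-06 + j0.1409 Ω.
Step 4 — Series with input arm Z1: Z_in = Z1 + (Z3 || Z2) = 9.831e-06 + j0.4813 Ω = 0.4813∠90.0° Ω.
Step 5 — Source phasor: V = 21.6∠-115.6° V = -9.333 - j19.48 V.
Step 6 — Current: I = V / Z = -40.47 + j19.39 A = 44.87∠154.4° A.
Step 7 — Complex power: S = V·I* = 0.0198 + j969.3 VA.
Step 8 — Real power: P = Re(S) = 0.0198 W.
Step 9 — Reactive power: Q = Im(S) = 969.3 VAR.
Step 10 — Apparent power: |S| = 969.3 VA.
Step 11 — Power factor: PF = P/|S| = 2.042e-05 (lagging).

(a) P = 0.0198 W  (b) Q = 969.3 VAR  (c) S = 969.3 VA  (d) PF = 2.042e-05 (lagging)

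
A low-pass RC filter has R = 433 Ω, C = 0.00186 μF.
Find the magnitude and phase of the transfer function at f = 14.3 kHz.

Step 1 — Angular frequency: ω = 2π·1.43e+04 = 8.985e+04 rad/s.
Step 2 — Transfer function: H(jω) = 1/(1 + jωRC).
Step 3 — Denominator: 1 + jωRC = 1 + j·8.985e+04·433·1.86e-09 = 1 + j0.07236.
Step 4 — H = 0.9948 - j0.07199.
Step 5 — Magnitude: |H| = 0.9974 (-0.0 dB); phase: φ = -4.1°.

|H| = 0.9974 (-0.0 dB), φ = -4.1°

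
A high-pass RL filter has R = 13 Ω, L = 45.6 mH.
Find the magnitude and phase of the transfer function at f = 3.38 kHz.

Step 1 — Angular frequency: ω = 2π·3380 = 2.124e+04 rad/s.
Step 2 — Transfer function: H(jω) = jωL/(R + jωL).
Step 3 — Numerator jωL = j·968.4; denominator R + jωL = 13 + j968.4.
Step 4 — H = 0.9998 + j0.01342.
Step 5 — Magnitude: |H| = 0.9999 (-0.0 dB); phase: φ = 0.8°.

|H| = 0.9999 (-0.0 dB), φ = 0.8°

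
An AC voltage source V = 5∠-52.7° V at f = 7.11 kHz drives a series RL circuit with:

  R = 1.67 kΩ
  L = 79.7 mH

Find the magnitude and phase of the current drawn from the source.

Step 1 — Angular frequency: ω = 2π·f = 2π·7110 = 4.467e+04 rad/s.
Step 2 — Component impedances:
  R: Z = R = 1670 Ω
  L: Z = jωL = j·4.467e+04·0.0797 = 0 + j3560 Ω
Step 3 — Series combination: Z_total = R + L = 1670 + j3560 Ω = 3933∠64.9° Ω.
Step 4 — Source phasor: V = 5∠-52.7° V = 3.03 - j3.977 V.
Step 5 — Ohm's law: I = V / Z_total = (3.03 - j3.977) / (1670 + j3560) = -0.0005885 - j0.001127 A.
Step 6 — Convert to polar: |I| = 0.001271 A, ∠I = -117.6°.

I = 0.001271∠-117.6° A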